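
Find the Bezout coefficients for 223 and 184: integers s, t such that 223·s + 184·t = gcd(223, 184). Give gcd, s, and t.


Euclidean algorithm on (223, 184) — divide until remainder is 0:
  223 = 1 · 184 + 39
  184 = 4 · 39 + 28
  39 = 1 · 28 + 11
  28 = 2 · 11 + 6
  11 = 1 · 6 + 5
  6 = 1 · 5 + 1
  5 = 5 · 1 + 0
gcd(223, 184) = 1.
Track Bezout coefficients alongside the remainders: start with r₀ = 223 = a·1 + b·0 (s = 1, t = 0) and r₁ = 184 = a·0 + b·1 (s = 0, t = 1); each new remainder r_{k+1} = r_{k-1} − q_k·r_k inherits s_{k+1} = s_{k-1} − q_k·s_k, t_{k+1} = t_{k-1} − q_k·t_k, so r_k = a·s_k + b·t_k at every step:
  q = 1: r = 39, s = 1 − 1·0 = 1, t = 0 − 1·1 = -1  (check: 223·1 + 184·(-1) = 39)
  q = 4: r = 28, s = 0 − 4·1 = -4, t = 1 − 4·(-1) = 5  (check: 223·(-4) + 184·5 = 28)
  q = 1: r = 11, s = 1 − 1·(-4) = 5, t = -1 − 1·5 = -6  (check: 223·5 + 184·(-6) = 11)
  q = 2: r = 6, s = -4 − 2·5 = -14, t = 5 − 2·(-6) = 17  (check: 223·(-14) + 184·17 = 6)
  q = 1: r = 5, s = 5 − 1·(-14) = 19, t = -6 − 1·17 = -23  (check: 223·19 + 184·(-23) = 5)
  q = 1: r = 1, s = -14 − 1·19 = -33, t = 17 − 1·(-23) = 40  (check: 223·(-33) + 184·40 = 1)
The row with r = 1 (the gcd) gives the Bezout coefficients s = -33, t = 40.
Result: 223 · (-33) + 184 · (40) = 1.

gcd(223, 184) = 1; s = -33, t = 40 (check: 223·(-33) + 184·40 = 1).


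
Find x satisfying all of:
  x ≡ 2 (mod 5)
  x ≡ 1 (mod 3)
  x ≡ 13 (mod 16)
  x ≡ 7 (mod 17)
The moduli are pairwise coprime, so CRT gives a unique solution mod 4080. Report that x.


Product of moduli M = 5 · 3 · 16 · 17 = 4080.
Merge one congruence at a time:
  Start: x ≡ 2 (mod 5).
  Combine with x ≡ 1 (mod 3); new modulus lcm = 15.
    Write x = 2 + 5·t and substitute into x ≡ 1 (mod 3): 5·t ≡ 1 − 2 = -1 (mod 3).
    Reduce coefficients mod 3: 2·t ≡ 2 (mod 3).
    The inverse of 2 mod 3 is 2 (since 2·2 = 4 = 1·3 + 1), so t ≡ 2·2 = 4 ≡ 1 (mod 3).
    Then x = 2 + 5·1 = 7, valid modulo lcm(5, 3) = 15: x ≡ 7 (mod 15).
  Combine with x ≡ 13 (mod 16); new modulus lcm = 240.
    Write x = 7 + 15·t and substitute into x ≡ 13 (mod 16): 15·t ≡ 13 − 7 = 6 (mod 16).
    The inverse of 15 mod 16 is 15 (since 15·15 = 225 = 14·16 + 1), so t ≡ 15·6 = 90 ≡ 10 (mod 16).
    Then x = 7 + 15·10 = 157, valid modulo lcm(15, 16) = 240: x ≡ 157 (mod 240).
  Combine with x ≡ 7 (mod 17); new modulus lcm = 4080.
    Write x = 157 + 240·t and substitute into x ≡ 7 (mod 17): 240·t ≡ 7 − 157 = -150 (mod 17).
    Reduce coefficients mod 17: 2·t ≡ 3 (mod 17).
    The inverse of 2 mod 17 is 9 (since 2·9 = 18 = 1·17 + 1), so t ≡ 9·3 = 27 ≡ 10 (mod 17).
    Then x = 157 + 240·10 = 2557, valid modulo lcm(240, 17) = 4080: x ≡ 2557 (mod 4080).
Verify against each original: 2557 mod 5 = 2, 2557 mod 3 = 1, 2557 mod 16 = 13, 2557 mod 17 = 7.

x ≡ 2557 (mod 4080).


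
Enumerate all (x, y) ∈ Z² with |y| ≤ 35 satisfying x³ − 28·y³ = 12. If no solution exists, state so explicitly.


The equation is x³ - 28y³ = 12. For fixed y, x³ = 28·y³ + 12, so a solution requires the RHS to be a perfect cube.
Strategy: iterate y from -35 to 35, compute RHS = 28·y³ + 12, and check whether it is a (positive or negative) perfect cube.
Check small values of y:
  y = 0: RHS = 12 is not a perfect cube.
  y = 1: RHS = 40 is not a perfect cube.
  y = -1: RHS = -16 is not a perfect cube.
  y = 2: RHS = 236 is not a perfect cube.
  y = -2: RHS = -212 is not a perfect cube.
  y = 3: RHS = 768 is not a perfect cube.
  y = -3: RHS = -744 is not a perfect cube.
Continuing the search up to |y| = 35 finds no solutions either.
No (x, y) in the scanned range satisfies the equation.

No integer solutions with |y| ≤ 35.


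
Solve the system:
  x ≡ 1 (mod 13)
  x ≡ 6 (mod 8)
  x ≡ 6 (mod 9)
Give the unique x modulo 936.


Moduli 13, 8, 9 are pairwise coprime; by CRT there is a unique solution modulo M = 13 · 8 · 9 = 936.
Solve pairwise, accumulating the modulus:
  Start with x ≡ 1 (mod 13).
  Combine with x ≡ 6 (mod 8): since gcd(13, 8) = 1, we get a unique residue mod 104.
    Write x = 1 + 13·t and substitute into x ≡ 6 (mod 8): 13·t ≡ 6 − 1 = 5 (mod 8).
    Reduce coefficients mod 8: 5·t ≡ 5 (mod 8).
    The inverse of 5 mod 8 is 5 (since 5·5 = 25 = 3·8 + 1), so t ≡ 5·5 = 25 ≡ 1 (mod 8).
    Then x = 1 + 13·1 = 14, valid modulo lcm(13, 8) = 104: x ≡ 14 (mod 104).
  Combine with x ≡ 6 (mod 9): since gcd(104, 9) = 1, we get a unique residue mod 936.
    Write x = 14 + 104·t and substitute into x ≡ 6 (mod 9): 104·t ≡ 6 − 14 = -8 (mod 9).
    Reduce coefficients mod 9: 5·t ≡ 1 (mod 9).
    The inverse of 5 mod 9 is 2 (since 5·2 = 10 = 1·9 + 1), so t ≡ 2·1 = 2 ≡ 2 (mod 9).
    Then x = 14 + 104·2 = 222, valid modulo lcm(104, 9) = 936: x ≡ 222 (mod 936).
Verify: 222 mod 13 = 1 ✓, 222 mod 8 = 6 ✓, 222 mod 9 = 6 ✓.

x ≡ 222 (mod 936).


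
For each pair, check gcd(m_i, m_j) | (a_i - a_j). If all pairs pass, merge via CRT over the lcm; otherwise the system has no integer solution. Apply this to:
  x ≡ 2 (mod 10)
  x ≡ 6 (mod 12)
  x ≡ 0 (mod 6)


Moduli 10, 12, 6 are not pairwise coprime, so CRT works modulo lcm(m_i) when all pairwise compatibility conditions hold.
Pairwise compatibility: gcd(m_i, m_j) must divide a_i - a_j for every pair.
Merge one congruence at a time:
  Start: x ≡ 2 (mod 10).
  Combine with x ≡ 6 (mod 12): gcd(10, 12) = 2; 6 - 2 = 4, which IS divisible by 2, so compatible.
    Write x = 2 + 10·t and substitute into x ≡ 6 (mod 12): 10·t ≡ 6 − 2 = 4 (mod 12).
    Divide the congruence (and modulus) by g = 2: 5·t ≡ 2 (mod 6).
    The inverse of 5 mod 6 is 5 (since 5·5 = 25 = 4·6 + 1), so t ≡ 5·2 = 10 ≡ 4 (mod 6).
    Then x = 2 + 10·4 = 42, valid modulo lcm(10, 12) = 60: x ≡ 42 (mod 60).
  Combine with x ≡ 0 (mod 6): gcd(60, 6) = 6; 0 - 42 = -42, which IS divisible by 6, so compatible.
    Write x = 42 + 60·t and substitute into x ≡ 0 (mod 6): 60·t ≡ 0 − 42 = -42 (mod 6).
    Divide the congruence (and modulus) by g = 6: 10·t ≡ -7 (mod 1).
    Modulo 1 every t works; take t = 0.
    Then x = 42 + 60·0 = 42, valid modulo lcm(60, 6) = 60: x ≡ 42 (mod 60).
Verify: 42 mod 10 = 2, 42 mod 12 = 6, 42 mod 6 = 0.

x ≡ 42 (mod 60).


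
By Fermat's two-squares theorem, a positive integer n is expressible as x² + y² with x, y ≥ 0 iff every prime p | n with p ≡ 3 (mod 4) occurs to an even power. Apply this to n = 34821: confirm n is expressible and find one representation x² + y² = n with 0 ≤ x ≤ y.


Step 1: Factor n = 34821 = 3^2 · 53 · 73.
Step 2: Check the mod-4 condition on each prime factor: 3 ≡ 3 (mod 4), exponent 2 (must be even); 53 ≡ 1 (mod 4), exponent 1; 73 ≡ 1 (mod 4), exponent 1.
All primes ≡ 3 (mod 4) appear to even exponent (or don't appear), so by the two-squares theorem n IS expressible as a sum of two squares.
Step 3: Build a representation. Group n = k² · m with k = 3 and m = 53 · 73 = 3869 (a product of primes ≡ 1 (mod 4)); a representation of m scales to one of n via (k·x)² + (k·y)² = k²(x² + y²). Each prime p ≡ 1 (mod 4) is itself a sum of two squares; find a² by testing p − a² for a perfect square:
  53: 53 − 1² = 52, 53 − 2² = 49 = 7² ⇒ 53 = 2² + 7².
  73: 73 − 1² = 72, 73 − 2² = 69, 73 − 3² = 64 = 8² ⇒ 73 = 3² + 8².
  Combine using the Brahmagupta–Fibonacci identity (a² + b²)(c² + d²) = (ac − bd)² + (ad + bc)² = (ac + bd)² + (ad − bc)²:
  53 · 73 = 3869: from (2² + 7²)(3² + 8²), take (2·3 − 7·8, 2·8 + 7·3) = (6 − 56, 16 + 21) = (-50, 37); dropping signs (only squares matter) gives (50, 37); check 50² + 37² = 2500 + 1369 = 3869 ✓.
  Scale by k = 3: (3·50, 3·37) = (150, 111).
Step 4: Order so x ≤ y and verify: 111² + 150² = 12321 + 22500 = 34821 = n. ✓

n = 34821 = 111² + 150² (one valid representation with x ≤ y).


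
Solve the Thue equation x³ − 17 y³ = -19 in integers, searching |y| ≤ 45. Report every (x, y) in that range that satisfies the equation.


The equation is x³ - 17y³ = -19. For fixed y, x³ = 17·y³ − 19, so a solution requires the RHS to be a perfect cube.
Strategy: iterate y from -45 to 45, compute RHS = 17·y³ − 19, and check whether it is a (positive or negative) perfect cube.
Check small values of y:
  y = 0: RHS = -19 is not a perfect cube.
  y = 1: RHS = -2 is not a perfect cube.
  y = -1: RHS = -36 is not a perfect cube.
  y = 2: RHS = 117 is not a perfect cube.
  y = -2: RHS = -155 is not a perfect cube.
  y = 3: RHS = 440 is not a perfect cube.
  y = -3: RHS = -478 is not a perfect cube.
Continuing the search up to |y| = 45 finds no solutions either.
No (x, y) in the scanned range satisfies the equation.

No integer solutions with |y| ≤ 45.


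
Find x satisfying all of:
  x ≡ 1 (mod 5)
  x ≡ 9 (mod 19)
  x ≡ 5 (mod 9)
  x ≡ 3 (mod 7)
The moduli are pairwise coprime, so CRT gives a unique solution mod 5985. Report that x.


Product of moduli M = 5 · 19 · 9 · 7 = 5985.
Merge one congruence at a time:
  Start: x ≡ 1 (mod 5).
  Combine with x ≡ 9 (mod 19); new modulus lcm = 95.
    Write x = 1 + 5·t and substitute into x ≡ 9 (mod 19): 5·t ≡ 9 − 1 = 8 (mod 19).
    The inverse of 5 mod 19 is 4 (since 5·4 = 20 = 1·19 + 1), so t ≡ 4·8 = 32 ≡ 13 (mod 19).
    Then x = 1 + 5·13 = 66, valid modulo lcm(5, 19) = 95: x ≡ 66 (mod 95).
  Combine with x ≡ 5 (mod 9); new modulus lcm = 855.
    Write x = 66 + 95·t and substitute into x ≡ 5 (mod 9): 95·t ≡ 5 − 66 = -61 (mod 9).
    Reduce coefficients mod 9: 5·t ≡ 2 (mod 9).
    The inverse of 5 mod 9 is 2 (since 5·2 = 10 = 1·9 + 1), so t ≡ 2·2 = 4 ≡ 4 (mod 9).
    Then x = 66 + 95·4 = 446, valid modulo lcm(95, 9) = 855: x ≡ 446 (mod 855).
  Combine with x ≡ 3 (mod 7); new modulus lcm = 5985.
    Write x = 446 + 855·t and substitute into x ≡ 3 (mod 7): 855·t ≡ 3 − 446 = -443 (mod 7).
    Reduce coefficients mod 7: 1·t ≡ 5 (mod 7).
    So t ≡ 5 (mod 7).
    Then x = 446 + 855·5 = 4721, valid modulo lcm(855, 7) = 5985: x ≡ 4721 (mod 5985).
Verify against each original: 4721 mod 5 = 1, 4721 mod 19 = 9, 4721 mod 9 = 5, 4721 mod 7 = 3.

x ≡ 4721 (mod 5985).


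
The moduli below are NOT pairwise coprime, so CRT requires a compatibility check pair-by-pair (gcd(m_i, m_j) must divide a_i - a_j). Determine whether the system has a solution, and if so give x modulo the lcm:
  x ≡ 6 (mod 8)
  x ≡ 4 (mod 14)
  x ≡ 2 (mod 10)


Moduli 8, 14, 10 are not pairwise coprime, so CRT works modulo lcm(m_i) when all pairwise compatibility conditions hold.
Pairwise compatibility: gcd(m_i, m_j) must divide a_i - a_j for every pair.
Merge one congruence at a time:
  Start: x ≡ 6 (mod 8).
  Combine with x ≡ 4 (mod 14): gcd(8, 14) = 2; 4 - 6 = -2, which IS divisible by 2, so compatible.
    Write x = 6 + 8·t and substitute into x ≡ 4 (mod 14): 8·t ≡ 4 − 6 = -2 (mod 14).
    Divide the congruence (and modulus) by g = 2: 4·t ≡ -1 (mod 7).
    Reduce coefficients mod 7: 4·t ≡ 6 (mod 7).
    The inverse of 4 mod 7 is 2 (since 4·2 = 8 = 1·7 + 1), so t ≡ 2·6 = 12 ≡ 5 (mod 7).
    Then x = 6 + 8·5 = 46, valid modulo lcm(8, 14) = 56: x ≡ 46 (mod 56).
  Combine with x ≡ 2 (mod 10): gcd(56, 10) = 2; 2 - 46 = -44, which IS divisible by 2, so compatible.
    Write x = 46 + 56·t and substitute into x ≡ 2 (mod 10): 56·t ≡ 2 − 46 = -44 (mod 10).
    Divide the congruence (and modulus) by g = 2: 28·t ≡ -22 (mod 5).
    Reduce coefficients mod 5: 3·t ≡ 3 (mod 5).
    The inverse of 3 mod 5 is 2 (since 3·2 = 6 = 1·5 + 1), so t ≡ 2·3 = 6 ≡ 1 (mod 5).
    Then x = 46 + 56·1 = 102, valid modulo lcm(56, 10) = 280: x ≡ 102 (mod 280).
Verify: 102 mod 8 = 6, 102 mod 14 = 4, 102 mod 10 = 2.

x ≡ 102 (mod 280).


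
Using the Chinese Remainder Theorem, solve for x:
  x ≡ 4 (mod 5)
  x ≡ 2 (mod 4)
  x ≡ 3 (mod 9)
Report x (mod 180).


Moduli 5, 4, 9 are pairwise coprime; by CRT there is a unique solution modulo M = 5 · 4 · 9 = 180.
Solve pairwise, accumulating the modulus:
  Start with x ≡ 4 (mod 5).
  Combine with x ≡ 2 (mod 4): since gcd(5, 4) = 1, we get a unique residue mod 20.
    Write x = 4 + 5·t and substitute into x ≡ 2 (mod 4): 5·t ≡ 2 − 4 = -2 (mod 4).
    Reduce coefficients mod 4: 1·t ≡ 2 (mod 4).
    So t ≡ 2 (mod 4).
    Then x = 4 + 5·2 = 14, valid modulo lcm(5, 4) = 20: x ≡ 14 (mod 20).
  Combine with x ≡ 3 (mod 9): since gcd(20, 9) = 1, we get a unique residue mod 180.
    Write x = 14 + 20·t and substitute into x ≡ 3 (mod 9): 20·t ≡ 3 − 14 = -11 (mod 9).
    Reduce coefficients mod 9: 2·t ≡ 7 (mod 9).
    The inverse of 2 mod 9 is 5 (since 2·5 = 10 = 1·9 + 1), so t ≡ 5·7 = 35 ≡ 8 (mod 9).
    Then x = 14 + 20·8 = 174, valid modulo lcm(20, 9) = 180: x ≡ 174 (mod 180).
Verify: 174 mod 5 = 4 ✓, 174 mod 4 = 2 ✓, 174 mod 9 = 3 ✓.

x ≡ 174 (mod 180).


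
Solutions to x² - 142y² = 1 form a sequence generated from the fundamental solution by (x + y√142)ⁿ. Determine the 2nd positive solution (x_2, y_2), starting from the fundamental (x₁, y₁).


Step 1: Find the fundamental solution (x₁, y₁) of x² - 142y² = 1.
  Expand √142 as a continued fraction. a₀ = ⌊√142⌋ = 11; iterate m_{k+1} = d_k·a_k − m_k, d_{k+1} = (142 − m_{k+1}²)/d_k, a_{k+1} = ⌊(a₀ + m_{k+1})/d_{k+1}⌋ (starting m₀ = 0, d₀ = 1), with convergents p_k = a_k·p_{k-1} + p_{k-2}, q_k = a_k·q_{k-1} + q_{k-2} (p₋₁ = 1, q₋₁ = 0):
  k = 0: a₀ = 11; p₀/q₀ = 11/1; p₀² − 142·q₀² = 121 − 142 = -21.
  k = 1: m = 11, d = 21, a = ⌊(11 + 11)/21⌋ = 1; p/q = (1·11 + 1)/(1·1 + 0) = 12/1; p² − 142·q² = 144 − 142 = 2.
  k = 2: m = 10, d = 2, a = ⌊(11 + 10)/2⌋ = 10; p/q = (10·12 + 11)/(10·1 + 1) = 131/11; p² − 142·q² = 17161 − 17182 = -21.
  k = 3: m = 10, d = 21, a = ⌊(11 + 10)/21⌋ = 1; p/q = (1·131 + 12)/(1·11 + 1) = 143/12; p² − 142·q² = 20449 − 20448 = 1.
  The first convergent with p² − 142·q² = 1 gives the fundamental solution (x₁, y₁) = (143, 12).
Step 2: Apply the recurrence (x_{n+1}, y_{n+1}) = (x₁x_n + 142y₁y_n, x₁y_n + y₁x_n) repeatedly.
  From (x_1, y_1) = (143, 12): x_2 = 143·143 + 142·12·12 = 40897; y_2 = 143·12 + 12·143 = 3432.
Step 3: Verify x_2² - 142·y_2² = 1672564609 - 1672564608 = 1 (should be 1). ✓

(x_1, y_1) = (143, 12); (x_2, y_2) = (40897, 3432).


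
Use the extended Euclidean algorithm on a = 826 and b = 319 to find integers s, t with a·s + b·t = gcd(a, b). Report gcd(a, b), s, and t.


Euclidean algorithm on (826, 319) — divide until remainder is 0:
  826 = 2 · 319 + 188
  319 = 1 · 188 + 131
  188 = 1 · 131 + 57
  131 = 2 · 57 + 17
  57 = 3 · 17 + 6
  17 = 2 · 6 + 5
  6 = 1 · 5 + 1
  5 = 5 · 1 + 0
gcd(826, 319) = 1.
Track Bezout coefficients alongside the remainders: start with r₀ = 826 = a·1 + b·0 (s = 1, t = 0) and r₁ = 319 = a·0 + b·1 (s = 0, t = 1); each new remainder r_{k+1} = r_{k-1} − q_k·r_k inherits s_{k+1} = s_{k-1} − q_k·s_k, t_{k+1} = t_{k-1} − q_k·t_k, so r_k = a·s_k + b·t_k at every step:
  q = 2: r = 188, s = 1 − 2·0 = 1, t = 0 − 2·1 = -2  (check: 826·1 + 319·(-2) = 188)
  q = 1: r = 131, s = 0 − 1·1 = -1, t = 1 − 1·(-2) = 3  (check: 826·(-1) + 319·3 = 131)
  q = 1: r = 57, s = 1 − 1·(-1) = 2, t = -2 − 1·3 = -5  (check: 826·2 + 319·(-5) = 57)
  q = 2: r = 17, s = -1 − 2·2 = -5, t = 3 − 2·(-5) = 13  (check: 826·(-5) + 319·13 = 17)
  q = 3: r = 6, s = 2 − 3·(-5) = 17, t = -5 − 3·13 = -44  (check: 826·17 + 319·(-44) = 6)
  q = 2: r = 5, s = -5 − 2·17 = -39, t = 13 − 2·(-44) = 101  (check: 826·(-39) + 319·101 = 5)
  q = 1: r = 1, s = 17 − 1·(-39) = 56, t = -44 − 1·101 = -145  (check: 826·56 + 319·(-145) = 1)
The row with r = 1 (the gcd) gives the Bezout coefficients s = 56, t = -145.
Result: 826 · (56) + 319 · (-145) = 1.

gcd(826, 319) = 1; s = 56, t = -145 (check: 826·56 + 319·(-145) = 1).


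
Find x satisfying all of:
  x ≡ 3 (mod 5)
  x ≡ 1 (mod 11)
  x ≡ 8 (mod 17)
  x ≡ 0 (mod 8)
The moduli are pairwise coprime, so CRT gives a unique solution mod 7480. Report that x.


Product of moduli M = 5 · 11 · 17 · 8 = 7480.
Merge one congruence at a time:
  Start: x ≡ 3 (mod 5).
  Combine with x ≡ 1 (mod 11); new modulus lcm = 55.
    Write x = 3 + 5·t and substitute into x ≡ 1 (mod 11): 5·t ≡ 1 − 3 = -2 (mod 11).
    Reduce coefficients mod 11: 5·t ≡ 9 (mod 11).
    The inverse of 5 mod 11 is 9 (since 5·9 = 45 = 4·11 + 1), so t ≡ 9·9 = 81 ≡ 4 (mod 11).
    Then x = 3 + 5·4 = 23, valid modulo lcm(5, 11) = 55: x ≡ 23 (mod 55).
  Combine with x ≡ 8 (mod 17); new modulus lcm = 935.
    Write x = 23 + 55·t and substitute into x ≡ 8 (mod 17): 55·t ≡ 8 − 23 = -15 (mod 17).
    Reduce coefficients mod 17: 4·t ≡ 2 (mod 17).
    The inverse of 4 mod 17 is 13 (since 4·13 = 52 = 3·17 + 1), so t ≡ 13·2 = 26 ≡ 9 (mod 17).
    Then x = 23 + 55·9 = 518, valid modulo lcm(55, 17) = 935: x ≡ 518 (mod 935).
  Combine with x ≡ 0 (mod 8); new modulus lcm = 7480.
    Write x = 518 + 935·t and substitute into x ≡ 0 (mod 8): 935·t ≡ 0 − 518 = -518 (mod 8).
    Reduce coefficients mod 8: 7·t ≡ 2 (mod 8).
    The inverse of 7 mod 8 is 7 (since 7·7 = 49 = 6·8 + 1), so t ≡ 7·2 = 14 ≡ 6 (mod 8).
    Then x = 518 + 935·6 = 6128, valid modulo lcm(935, 8) = 7480: x ≡ 6128 (mod 7480).
Verify against each original: 6128 mod 5 = 3, 6128 mod 11 = 1, 6128 mod 17 = 8, 6128 mod 8 = 0.

x ≡ 6128 (mod 7480).


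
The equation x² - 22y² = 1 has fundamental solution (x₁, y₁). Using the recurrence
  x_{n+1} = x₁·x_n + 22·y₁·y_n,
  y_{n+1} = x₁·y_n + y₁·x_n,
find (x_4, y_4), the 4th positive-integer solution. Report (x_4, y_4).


Step 1: Find the fundamental solution (x₁, y₁) of x² - 22y² = 1.
  Expand √22 as a continued fraction. a₀ = ⌊√22⌋ = 4; iterate m_{k+1} = d_k·a_k − m_k, d_{k+1} = (22 − m_{k+1}²)/d_k, a_{k+1} = ⌊(a₀ + m_{k+1})/d_{k+1}⌋ (starting m₀ = 0, d₀ = 1), with convergents p_k = a_k·p_{k-1} + p_{k-2}, q_k = a_k·q_{k-1} + q_{k-2} (p₋₁ = 1, q₋₁ = 0):
  k = 0: a₀ = 4; p₀/q₀ = 4/1; p₀² − 22·q₀² = 16 − 22 = -6.
  k = 1: m = 4, d = 6, a = ⌊(4 + 4)/6⌋ = 1; p/q = (1·4 + 1)/(1·1 + 0) = 5/1; p² − 22·q² = 25 − 22 = 3.
  k = 2: m = 2, d = 3, a = ⌊(4 + 2)/3⌋ = 2; p/q = (2·5 + 4)/(2·1 + 1) = 14/3; p² − 22·q² = 196 − 198 = -2.
  k = 3: m = 4, d = 2, a = ⌊(4 + 4)/2⌋ = 4; p/q = (4·14 + 5)/(4·3 + 1) = 61/13; p² − 22·q² = 3721 − 3718 = 3.
  k = 4: m = 4, d = 3, a = ⌊(4 + 4)/3⌋ = 2; p/q = (2·61 + 14)/(2·13 + 3) = 136/29; p² − 22·q² = 18496 − 18502 = -6.
  k = 5: m = 2, d = 6, a = ⌊(4 + 2)/6⌋ = 1; p/q = (1·136 + 61)/(1·29 + 13) = 197/42; p² − 22·q² = 38809 − 38808 = 1.
  The first convergent with p² − 22·q² = 1 gives the fundamental solution (x₁, y₁) = (197, 42).
Step 2: Apply the recurrence (x_{n+1}, y_{n+1}) = (x₁x_n + 22y₁y_n, x₁y_n + y₁x_n) repeatedly.
  From (x_1, y_1) = (197, 42): x_2 = 197·197 + 22·42·42 = 77617; y_2 = 197·42 + 42·197 = 16548.
  From (x_2, y_2) = (77617, 16548): x_3 = 197·77617 + 22·42·16548 = 30580901; y_3 = 197·16548 + 42·77617 = 6519870.
  From (x_3, y_3) = (30580901, 6519870): x_4 = 197·30580901 + 22·42·6519870 = 12048797377; y_4 = 197·6519870 + 42·30580901 = 2568812232.
Step 3: Verify x_4² - 22·y_4² = 145173518232002080129 - 145173518232002080128 = 1 (should be 1). ✓

(x_1, y_1) = (197, 42); (x_4, y_4) = (12048797377, 2568812232).


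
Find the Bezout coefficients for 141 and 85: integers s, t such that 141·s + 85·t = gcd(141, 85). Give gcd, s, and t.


Euclidean algorithm on (141, 85) — divide until remainder is 0:
  141 = 1 · 85 + 56
  85 = 1 · 56 + 29
  56 = 1 · 29 + 27
  29 = 1 · 27 + 2
  27 = 13 · 2 + 1
  2 = 2 · 1 + 0
gcd(141, 85) = 1.
Track Bezout coefficients alongside the remainders: start with r₀ = 141 = a·1 + b·0 (s = 1, t = 0) and r₁ = 85 = a·0 + b·1 (s = 0, t = 1); each new remainder r_{k+1} = r_{k-1} − q_k·r_k inherits s_{k+1} = s_{k-1} − q_k·s_k, t_{k+1} = t_{k-1} − q_k·t_k, so r_k = a·s_k + b·t_k at every step:
  q = 1: r = 56, s = 1 − 1·0 = 1, t = 0 − 1·1 = -1  (check: 141·1 + 85·(-1) = 56)
  q = 1: r = 29, s = 0 − 1·1 = -1, t = 1 − 1·(-1) = 2  (check: 141·(-1) + 85·2 = 29)
  q = 1: r = 27, s = 1 − 1·(-1) = 2, t = -1 − 1·2 = -3  (check: 141·2 + 85·(-3) = 27)
  q = 1: r = 2, s = -1 − 1·2 = -3, t = 2 − 1·(-3) = 5  (check: 141·(-3) + 85·5 = 2)
  q = 13: r = 1, s = 2 − 13·(-3) = 41, t = -3 − 13·5 = -68  (check: 141·41 + 85·(-68) = 1)
The row with r = 1 (the gcd) gives the Bezout coefficients s = 41, t = -68.
Result: 141 · (41) + 85 · (-68) = 1.

gcd(141, 85) = 1; s = 41, t = -68 (check: 141·41 + 85·(-68) = 1).


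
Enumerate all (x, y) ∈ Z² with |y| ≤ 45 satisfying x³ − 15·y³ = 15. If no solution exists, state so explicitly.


The equation is x³ - 15y³ = 15. For fixed y, x³ = 15·y³ + 15, so a solution requires the RHS to be a perfect cube.
Strategy: iterate y from -45 to 45, compute RHS = 15·y³ + 15, and check whether it is a (positive or negative) perfect cube.
Check small values of y:
  y = 0: RHS = 15 is not a perfect cube.
  y = 1: RHS = 30 is not a perfect cube.
  y = -1: RHS = 0 = (0)³ ⇒ x = 0 works.
  y = 2: RHS = 135 is not a perfect cube.
  y = -2: RHS = -105 is not a perfect cube.
  y = 3: RHS = 420 is not a perfect cube.
  y = -3: RHS = -390 is not a perfect cube.
Continuing the search up to |y| = 45 finds no further solutions beyond those listed.
Collected solutions: (0, -1).

Solutions (with |y| ≤ 45): (0, -1).


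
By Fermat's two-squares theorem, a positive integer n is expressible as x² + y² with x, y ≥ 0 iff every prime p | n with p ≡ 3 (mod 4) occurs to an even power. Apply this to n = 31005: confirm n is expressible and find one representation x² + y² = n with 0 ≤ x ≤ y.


Step 1: Factor n = 31005 = 3^2 · 5 · 13 · 53.
Step 2: Check the mod-4 condition on each prime factor: 3 ≡ 3 (mod 4), exponent 2 (must be even); 5 ≡ 1 (mod 4), exponent 1; 13 ≡ 1 (mod 4), exponent 1; 53 ≡ 1 (mod 4), exponent 1.
All primes ≡ 3 (mod 4) appear to even exponent (or don't appear), so by the two-squares theorem n IS expressible as a sum of two squares.
Step 3: Build a representation. Group n = k² · m with k = 3 and m = 5 · 13 · 53 = 3445 (a product of primes ≡ 1 (mod 4)); a representation of m scales to one of n via (k·x)² + (k·y)² = k²(x² + y²). Each prime p ≡ 1 (mod 4) is itself a sum of two squares; find a² by testing p − a² for a perfect square:
  5: 5 − 1² = 4 = 2² ⇒ 5 = 1² + 2².
  13: 13 − 1² = 12, 13 − 2² = 9 = 3² ⇒ 13 = 2² + 3².
  53: 53 − 1² = 52, 53 − 2² = 49 = 7² ⇒ 53 = 2² + 7².
  Combine using the Brahmagupta–Fibonacci identity (a² + b²)(c² + d²) = (ac − bd)² + (ad + bc)² = (ac + bd)² + (ad − bc)²:
  5 · 13 = 65: from (1² + 2²)(2² + 3²), take (1·2 − 2·3, 1·3 + 2·2) = (2 − 6, 3 + 4) = (-4, 7); dropping signs (only squares matter) gives (4, 7); check 4² + 7² = 16 + 49 = 65 ✓.
  65 · 53 = 3445: from (4² + 7²)(2² + 7²), take (4·2 − 7·7, 4·7 + 7·2) = (8 − 49, 28 + 14) = (-41, 42); dropping signs (only squares matter) gives (41, 42); check 41² + 42² = 1681 + 1764 = 3445 ✓.
  Scale by k = 3: (3·41, 3·42) = (123, 126).
Step 4: Order so x ≤ y and verify: 123² + 126² = 15129 + 15876 = 31005 = n. ✓

n = 31005 = 123² + 126² (one valid representation with x ≤ y).


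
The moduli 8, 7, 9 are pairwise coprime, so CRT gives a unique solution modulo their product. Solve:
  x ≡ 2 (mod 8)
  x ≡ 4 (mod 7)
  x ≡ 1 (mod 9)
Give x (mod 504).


Moduli 8, 7, 9 are pairwise coprime; by CRT there is a unique solution modulo M = 8 · 7 · 9 = 504.
Solve pairwise, accumulating the modulus:
  Start with x ≡ 2 (mod 8).
  Combine with x ≡ 4 (mod 7): since gcd(8, 7) = 1, we get a unique residue mod 56.
    Write x = 2 + 8·t and substitute into x ≡ 4 (mod 7): 8·t ≡ 4 − 2 = 2 (mod 7).
    Reduce coefficients mod 7: 1·t ≡ 2 (mod 7).
    So t ≡ 2 (mod 7).
    Then x = 2 + 8·2 = 18, valid modulo lcm(8, 7) = 56: x ≡ 18 (mod 56).
  Combine with x ≡ 1 (mod 9): since gcd(56, 9) = 1, we get a unique residue mod 504.
    Write x = 18 + 56·t and substitute into x ≡ 1 (mod 9): 56·t ≡ 1 − 18 = -17 (mod 9).
    Reduce coefficients mod 9: 2·t ≡ 1 (mod 9).
    The inverse of 2 mod 9 is 5 (since 2·5 = 10 = 1·9 + 1), so t ≡ 5·1 = 5 ≡ 5 (mod 9).
    Then x = 18 + 56·5 = 298, valid modulo lcm(56, 9) = 504: x ≡ 298 (mod 504).
Verify: 298 mod 8 = 2 ✓, 298 mod 7 = 4 ✓, 298 mod 9 = 1 ✓.

x ≡ 298 (mod 504).


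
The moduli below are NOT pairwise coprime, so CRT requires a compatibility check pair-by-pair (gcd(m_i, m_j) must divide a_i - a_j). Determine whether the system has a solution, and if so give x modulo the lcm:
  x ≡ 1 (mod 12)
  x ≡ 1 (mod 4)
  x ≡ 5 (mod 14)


Moduli 12, 4, 14 are not pairwise coprime, so CRT works modulo lcm(m_i) when all pairwise compatibility conditions hold.
Pairwise compatibility: gcd(m_i, m_j) must divide a_i - a_j for every pair.
Merge one congruence at a time:
  Start: x ≡ 1 (mod 12).
  Combine with x ≡ 1 (mod 4): gcd(12, 4) = 4; 1 - 1 = 0, which IS divisible by 4, so compatible.
    Write x = 1 + 12·t and substitute into x ≡ 1 (mod 4): 12·t ≡ 1 − 1 = 0 (mod 4).
    Divide the congruence (and modulus) by g = 4: 3·t ≡ 0 (mod 1).
    Modulo 1 every t works; take t = 0.
    Then x = 1 + 12·0 = 1, valid modulo lcm(12, 4) = 12: x ≡ 1 (mod 12).
  Combine with x ≡ 5 (mod 14): gcd(12, 14) = 2; 5 - 1 = 4, which IS divisible by 2, so compatible.
    Write x = 1 + 12·t and substitute into x ≡ 5 (mod 14): 12·t ≡ 5 − 1 = 4 (mod 14).
    Divide the congruence (and modulus) by g = 2: 6·t ≡ 2 (mod 7).
    The inverse of 6 mod 7 is 6 (since 6·6 = 36 = 5·7 + 1), so t ≡ 6·2 = 12 ≡ 5 (mod 7).
    Then x = 1 + 12·5 = 61, valid modulo lcm(12, 14) = 84: x ≡ 61 (mod 84).
Verify: 61 mod 12 = 1, 61 mod 4 = 1, 61 mod 14 = 5.

x ≡ 61 (mod 84).


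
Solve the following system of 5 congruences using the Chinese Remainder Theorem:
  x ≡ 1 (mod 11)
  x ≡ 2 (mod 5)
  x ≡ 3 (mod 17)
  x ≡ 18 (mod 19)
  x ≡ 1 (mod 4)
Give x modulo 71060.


Product of moduli M = 11 · 5 · 17 · 19 · 4 = 71060.
Merge one congruence at a time:
  Start: x ≡ 1 (mod 11).
  Combine with x ≡ 2 (mod 5); new modulus lcm = 55.
    Write x = 1 + 11·t and substitute into x ≡ 2 (mod 5): 11·t ≡ 2 − 1 = 1 (mod 5).
    Reduce coefficients mod 5: 1·t ≡ 1 (mod 5).
    So t ≡ 1 (mod 5).
    Then x = 1 + 11·1 = 12, valid modulo lcm(11, 5) = 55: x ≡ 12 (mod 55).
  Combine with x ≡ 3 (mod 17); new modulus lcm = 935.
    Write x = 12 + 55·t and substitute into x ≡ 3 (mod 17): 55·t ≡ 3 − 12 = -9 (mod 17).
    Reduce coefficients mod 17: 4·t ≡ 8 (mod 17).
    The inverse of 4 mod 17 is 13 (since 4·13 = 52 = 3·17 + 1), so t ≡ 13·8 = 104 ≡ 2 (mod 17).
    Then x = 12 + 55·2 = 122, valid modulo lcm(55, 17) = 935: x ≡ 122 (mod 935).
  Combine with x ≡ 18 (mod 19); new modulus lcm = 17765.
    Write x = 122 + 935·t and substitute into x ≡ 18 (mod 19): 935·t ≡ 18 − 122 = -104 (mod 19).
    Reduce coefficients mod 19: 4·t ≡ 10 (mod 19).
    The inverse of 4 mod 19 is 5 (since 4·5 = 20 = 1·19 + 1), so t ≡ 5·10 = 50 ≡ 12 (mod 19).
    Then x = 122 + 935·12 = 11342, valid modulo lcm(935, 19) = 17765: x ≡ 11342 (mod 17765).
  Combine with x ≡ 1 (mod 4); new modulus lcm = 71060.
    Write x = 11342 + 17765·t and substitute into x ≡ 1 (mod 4): 17765·t ≡ 1 − 11342 = -11341 (mod 4).
    Reduce coefficients mod 4: 1·t ≡ 3 (mod 4).
    So t ≡ 3 (mod 4).
    Then x = 11342 + 17765·3 = 64637, valid modulo lcm(17765, 4) = 71060: x ≡ 64637 (mod 71060).
Verify against each original: 64637 mod 11 = 1, 64637 mod 5 = 2, 64637 mod 17 = 3, 64637 mod 19 = 18, 64637 mod 4 = 1.

x ≡ 64637 (mod 71060).


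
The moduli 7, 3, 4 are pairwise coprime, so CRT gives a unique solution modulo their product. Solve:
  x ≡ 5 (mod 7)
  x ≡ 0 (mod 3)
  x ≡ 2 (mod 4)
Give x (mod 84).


Moduli 7, 3, 4 are pairwise coprime; by CRT there is a unique solution modulo M = 7 · 3 · 4 = 84.
Solve pairwise, accumulating the modulus:
  Start with x ≡ 5 (mod 7).
  Combine with x ≡ 0 (mod 3): since gcd(7, 3) = 1, we get a unique residue mod 21.
    Write x = 5 + 7·t and substitute into x ≡ 0 (mod 3): 7·t ≡ 0 − 5 = -5 (mod 3).
    Reduce coefficients mod 3: 1·t ≡ 1 (mod 3).
    So t ≡ 1 (mod 3).
    Then x = 5 + 7·1 = 12, valid modulo lcm(7, 3) = 21: x ≡ 12 (mod 21).
  Combine with x ≡ 2 (mod 4): since gcd(21, 4) = 1, we get a unique residue mod 84.
    Write x = 12 + 21·t and substitute into x ≡ 2 (mod 4): 21·t ≡ 2 − 12 = -10 (mod 4).
    Reduce coefficients mod 4: 1·t ≡ 2 (mod 4).
    So t ≡ 2 (mod 4).
    Then x = 12 + 21·2 = 54, valid modulo lcm(21, 4) = 84: x ≡ 54 (mod 84).
Verify: 54 mod 7 = 5 ✓, 54 mod 3 = 0 ✓, 54 mod 4 = 2 ✓.

x ≡ 54 (mod 84).


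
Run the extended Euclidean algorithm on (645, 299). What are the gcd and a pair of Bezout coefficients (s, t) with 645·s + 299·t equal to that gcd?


Euclidean algorithm on (645, 299) — divide until remainder is 0:
  645 = 2 · 299 + 47
  299 = 6 · 47 + 17
  47 = 2 · 17 + 13
  17 = 1 · 13 + 4
  13 = 3 · 4 + 1
  4 = 4 · 1 + 0
gcd(645, 299) = 1.
Track Bezout coefficients alongside the remainders: start with r₀ = 645 = a·1 + b·0 (s = 1, t = 0) and r₁ = 299 = a·0 + b·1 (s = 0, t = 1); each new remainder r_{k+1} = r_{k-1} − q_k·r_k inherits s_{k+1} = s_{k-1} − q_k·s_k, t_{k+1} = t_{k-1} − q_k·t_k, so r_k = a·s_k + b·t_k at every step:
  q = 2: r = 47, s = 1 − 2·0 = 1, t = 0 − 2·1 = -2  (check: 645·1 + 299·(-2) = 47)
  q = 6: r = 17, s = 0 − 6·1 = -6, t = 1 − 6·(-2) = 13  (check: 645·(-6) + 299·13 = 17)
  q = 2: r = 13, s = 1 − 2·(-6) = 13, t = -2 − 2·13 = -28  (check: 645·13 + 299·(-28) = 13)
  q = 1: r = 4, s = -6 − 1·13 = -19, t = 13 − 1·(-28) = 41  (check: 645·(-19) + 299·41 = 4)
  q = 3: r = 1, s = 13 − 3·(-19) = 70, t = -28 − 3·41 = -151  (check: 645·70 + 299·(-151) = 1)
The row with r = 1 (the gcd) gives the Bezout coefficients s = 70, t = -151.
Result: 645 · (70) + 299 · (-151) = 1.

gcd(645, 299) = 1; s = 70, t = -151 (check: 645·70 + 299·(-151) = 1).


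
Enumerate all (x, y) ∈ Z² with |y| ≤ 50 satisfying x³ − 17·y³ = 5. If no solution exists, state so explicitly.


The equation is x³ - 17y³ = 5. For fixed y, x³ = 17·y³ + 5, so a solution requires the RHS to be a perfect cube.
Strategy: iterate y from -50 to 50, compute RHS = 17·y³ + 5, and check whether it is a (positive or negative) perfect cube.
Check small values of y:
  y = 0: RHS = 5 is not a perfect cube.
  y = 1: RHS = 22 is not a perfect cube.
  y = -1: RHS = -12 is not a perfect cube.
  y = 2: RHS = 141 is not a perfect cube.
  y = -2: RHS = -131 is not a perfect cube.
  y = 3: RHS = 464 is not a perfect cube.
  y = -3: RHS = -454 is not a perfect cube.
Continuing the search up to |y| = 50 finds no solutions either.
No (x, y) in the scanned range satisfies the equation.

No integer solutions with |y| ≤ 50.


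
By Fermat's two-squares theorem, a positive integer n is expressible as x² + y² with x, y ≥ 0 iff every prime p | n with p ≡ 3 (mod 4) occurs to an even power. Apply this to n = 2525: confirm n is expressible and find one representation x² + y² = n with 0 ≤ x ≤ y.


Step 1: Factor n = 2525 = 5^2 · 101.
Step 2: Check the mod-4 condition on each prime factor: 5 ≡ 1 (mod 4), exponent 2; 101 ≡ 1 (mod 4), exponent 1.
All primes ≡ 3 (mod 4) appear to even exponent (or don't appear), so by the two-squares theorem n IS expressible as a sum of two squares.
Step 3: Build a representation. Here n = 5 · 5 · 101 is a product of primes ≡ 1 (mod 4). Each prime p ≡ 1 (mod 4) is itself a sum of two squares; find a² by testing p − a² for a perfect square:
  5: 5 − 1² = 4 = 2² ⇒ 5 = 1² + 2².
  101: 101 − 1² = 100 = 10² ⇒ 101 = 1² + 10².
  Combine using the Brahmagupta–Fibonacci identity (a² + b²)(c² + d²) = (ac − bd)² + (ad + bc)² = (ac + bd)² + (ad − bc)²:
  5 · 5 = 25: from (1² + 2²)(1² + 2²), take (1·1 − 2·2, 1·2 + 2·1) = (1 − 4, 2 + 2) = (-3, 4); dropping signs (only squares matter) gives (3, 4); check 3² + 4² = 9 + 16 = 25 ✓.
  25 · 101 = 2525: from (3² + 4²)(1² + 10²), take (3·1 − 4·10, 3·10 + 4·1) = (3 − 40, 30 + 4) = (-37, 34); dropping signs (only squares matter) gives (37, 34); check 37² + 34² = 1369 + 1156 = 2525 ✓.
Step 4: Order so x ≤ y and verify: 34² + 37² = 1156 + 1369 = 2525 = n. ✓

n = 2525 = 34² + 37² (one valid representation with x ≤ y).


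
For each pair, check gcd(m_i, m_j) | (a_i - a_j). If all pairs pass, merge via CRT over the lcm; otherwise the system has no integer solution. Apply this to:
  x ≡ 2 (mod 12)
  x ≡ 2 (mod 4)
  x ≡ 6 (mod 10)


Moduli 12, 4, 10 are not pairwise coprime, so CRT works modulo lcm(m_i) when all pairwise compatibility conditions hold.
Pairwise compatibility: gcd(m_i, m_j) must divide a_i - a_j for every pair.
Merge one congruence at a time:
  Start: x ≡ 2 (mod 12).
  Combine with x ≡ 2 (mod 4): gcd(12, 4) = 4; 2 - 2 = 0, which IS divisible by 4, so compatible.
    Write x = 2 + 12·t and substitute into x ≡ 2 (mod 4): 12·t ≡ 2 − 2 = 0 (mod 4).
    Divide the congruence (and modulus) by g = 4: 3·t ≡ 0 (mod 1).
    Modulo 1 every t works; take t = 0.
    Then x = 2 + 12·0 = 2, valid modulo lcm(12, 4) = 12: x ≡ 2 (mod 12).
  Combine with x ≡ 6 (mod 10): gcd(12, 10) = 2; 6 - 2 = 4, which IS divisible by 2, so compatible.
    Write x = 2 + 12·t and substitute into x ≡ 6 (mod 10): 12·t ≡ 6 − 2 = 4 (mod 10).
    Divide the congruence (and modulus) by g = 2: 6·t ≡ 2 (mod 5).
    Reduce coefficients mod 5: 1·t ≡ 2 (mod 5).
    So t ≡ 2 (mod 5).
    Then x = 2 + 12·2 = 26, valid modulo lcm(12, 10) = 60: x ≡ 26 (mod 60).
Verify: 26 mod 12 = 2, 26 mod 4 = 2, 26 mod 10 = 6.

x ≡ 26 (mod 60).


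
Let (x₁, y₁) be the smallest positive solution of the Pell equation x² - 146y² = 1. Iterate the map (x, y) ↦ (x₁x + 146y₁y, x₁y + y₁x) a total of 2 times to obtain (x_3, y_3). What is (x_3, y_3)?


Step 1: Find the fundamental solution (x₁, y₁) of x² - 146y² = 1.
  Expand √146 as a continued fraction. a₀ = ⌊√146⌋ = 12; iterate m_{k+1} = d_k·a_k − m_k, d_{k+1} = (146 − m_{k+1}²)/d_k, a_{k+1} = ⌊(a₀ + m_{k+1})/d_{k+1}⌋ (starting m₀ = 0, d₀ = 1), with convergents p_k = a_k·p_{k-1} + p_{k-2}, q_k = a_k·q_{k-1} + q_{k-2} (p₋₁ = 1, q₋₁ = 0):
  k = 0: a₀ = 12; p₀/q₀ = 12/1; p₀² − 146·q₀² = 144 − 146 = -2.
  k = 1: m = 12, d = 2, a = ⌊(12 + 12)/2⌋ = 12; p/q = (12·12 + 1)/(12·1 + 0) = 145/12; p² − 146·q² = 21025 − 21024 = 1.
  The first convergent with p² − 146·q² = 1 gives the fundamental solution (x₁, y₁) = (145, 12).
Step 2: Apply the recurrence (x_{n+1}, y_{n+1}) = (x₁x_n + 146y₁y_n, x₁y_n + y₁x_n) repeatedly.
  From (x_1, y_1) = (145, 12): x_2 = 145·145 + 146·12·12 = 42049; y_2 = 145·12 + 12·145 = 3480.
  From (x_2, y_2) = (42049, 3480): x_3 = 145·42049 + 146·12·3480 = 12194065; y_3 = 145·3480 + 12·42049 = 1009188.
Step 3: Verify x_3² - 146·y_3² = 148695221224225 - 148695221224224 = 1 (should be 1). ✓

(x_1, y_1) = (145, 12); (x_3, y_3) = (12194065, 1009188).


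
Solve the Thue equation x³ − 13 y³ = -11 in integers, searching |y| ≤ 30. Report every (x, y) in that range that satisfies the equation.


The equation is x³ - 13y³ = -11. For fixed y, x³ = 13·y³ − 11, so a solution requires the RHS to be a perfect cube.
Strategy: iterate y from -30 to 30, compute RHS = 13·y³ − 11, and check whether it is a (positive or negative) perfect cube.
Check small values of y:
  y = 0: RHS = -11 is not a perfect cube.
  y = 1: RHS = 2 is not a perfect cube.
  y = -1: RHS = -24 is not a perfect cube.
  y = 2: RHS = 93 is not a perfect cube.
  y = -2: RHS = -115 is not a perfect cube.
  y = 3: RHS = 340 is not a perfect cube.
  y = -3: RHS = -362 is not a perfect cube.
Continuing the search up to |y| = 30 finds no solutions either.
No (x, y) in the scanned range satisfies the equation.

No integer solutions with |y| ≤ 30.


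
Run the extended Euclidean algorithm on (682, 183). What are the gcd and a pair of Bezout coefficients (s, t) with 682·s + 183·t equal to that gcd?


Euclidean algorithm on (682, 183) — divide until remainder is 0:
  682 = 3 · 183 + 133
  183 = 1 · 133 + 50
  133 = 2 · 50 + 33
  50 = 1 · 33 + 17
  33 = 1 · 17 + 16
  17 = 1 · 16 + 1
  16 = 16 · 1 + 0
gcd(682, 183) = 1.
Track Bezout coefficients alongside the remainders: start with r₀ = 682 = a·1 + b·0 (s = 1, t = 0) and r₁ = 183 = a·0 + b·1 (s = 0, t = 1); each new remainder r_{k+1} = r_{k-1} − q_k·r_k inherits s_{k+1} = s_{k-1} − q_k·s_k, t_{k+1} = t_{k-1} − q_k·t_k, so r_k = a·s_k + b·t_k at every step:
  q = 3: r = 133, s = 1 − 3·0 = 1, t = 0 − 3·1 = -3  (check: 682·1 + 183·(-3) = 133)
  q = 1: r = 50, s = 0 − 1·1 = -1, t = 1 − 1·(-3) = 4  (check: 682·(-1) + 183·4 = 50)
  q = 2: r = 33, s = 1 − 2·(-1) = 3, t = -3 − 2·4 = -11  (check: 682·3 + 183·(-11) = 33)
  q = 1: r = 17, s = -1 − 1·3 = -4, t = 4 − 1·(-11) = 15  (check: 682·(-4) + 183·15 = 17)
  q = 1: r = 16, s = 3 − 1·(-4) = 7, t = -11 − 1·15 = -26  (check: 682·7 + 183·(-26) = 16)
  q = 1: r = 1, s = -4 − 1·7 = -11, t = 15 − 1·(-26) = 41  (check: 682·(-11) + 183·41 = 1)
The row with r = 1 (the gcd) gives the Bezout coefficients s = -11, t = 41.
Result: 682 · (-11) + 183 · (41) = 1.

gcd(682, 183) = 1; s = -11, t = 41 (check: 682·(-11) + 183·41 = 1).


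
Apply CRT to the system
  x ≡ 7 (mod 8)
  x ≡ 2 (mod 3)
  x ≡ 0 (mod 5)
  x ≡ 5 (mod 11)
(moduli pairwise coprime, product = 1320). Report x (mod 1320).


Product of moduli M = 8 · 3 · 5 · 11 = 1320.
Merge one congruence at a time:
  Start: x ≡ 7 (mod 8).
  Combine with x ≡ 2 (mod 3); new modulus lcm = 24.
    Write x = 7 + 8·t and substitute into x ≡ 2 (mod 3): 8·t ≡ 2 − 7 = -5 (mod 3).
    Reduce coefficients mod 3: 2·t ≡ 1 (mod 3).
    The inverse of 2 mod 3 is 2 (since 2·2 = 4 = 1·3 + 1), so t ≡ 2·1 = 2 ≡ 2 (mod 3).
    Then x = 7 + 8·2 = 23, valid modulo lcm(8, 3) = 24: x ≡ 23 (mod 24).
  Combine with x ≡ 0 (mod 5); new modulus lcm = 120.
    Write x = 23 + 24·t and substitute into x ≡ 0 (mod 5): 24·t ≡ 0 − 23 = -23 (mod 5).
    Reduce coefficients mod 5: 4·t ≡ 2 (mod 5).
    The inverse of 4 mod 5 is 4 (since 4·4 = 16 = 3·5 + 1), so t ≡ 4·2 = 8 ≡ 3 (mod 5).
    Then x = 23 + 24·3 = 95, valid modulo lcm(24, 5) = 120: x ≡ 95 (mod 120).
  Combine with x ≡ 5 (mod 11); new modulus lcm = 1320.
    Write x = 95 + 120·t and substitute into x ≡ 5 (mod 11): 120·t ≡ 5 − 95 = -90 (mod 11).
    Reduce coefficients mod 11: 10·t ≡ 9 (mod 11).
    The inverse of 10 mod 11 is 10 (since 10·10 = 100 = 9·11 + 1), so t ≡ 10·9 = 90 ≡ 2 (mod 11).
    Then x = 95 + 120·2 = 335, valid modulo lcm(120, 11) = 1320: x ≡ 335 (mod 1320).
Verify against each original: 335 mod 8 = 7, 335 mod 3 = 2, 335 mod 5 = 0, 335 mod 11 = 5.

x ≡ 335 (mod 1320).


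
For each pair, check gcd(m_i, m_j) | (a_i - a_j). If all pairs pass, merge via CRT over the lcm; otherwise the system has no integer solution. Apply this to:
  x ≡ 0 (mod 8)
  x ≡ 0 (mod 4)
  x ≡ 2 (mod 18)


Moduli 8, 4, 18 are not pairwise coprime, so CRT works modulo lcm(m_i) when all pairwise compatibility conditions hold.
Pairwise compatibility: gcd(m_i, m_j) must divide a_i - a_j for every pair.
Merge one congruence at a time:
  Start: x ≡ 0 (mod 8).
  Combine with x ≡ 0 (mod 4): gcd(8, 4) = 4; 0 - 0 = 0, which IS divisible by 4, so compatible.
    Write x = 0 + 8·t and substitute into x ≡ 0 (mod 4): 8·t ≡ 0 − 0 = 0 (mod 4).
    Divide the congruence (and modulus) by g = 4: 2·t ≡ 0 (mod 1).
    Modulo 1 every t works; take t = 0.
    Then x = 0 + 8·0 = 0, valid modulo lcm(8, 4) = 8: x ≡ 0 (mod 8).
  Combine with x ≡ 2 (mod 18): gcd(8, 18) = 2; 2 - 0 = 2, which IS divisible by 2, so compatible.
    Write x = 0 + 8·t and substitute into x ≡ 2 (mod 18): 8·t ≡ 2 − 0 = 2 (mod 18).
    Divide the congruence (and modulus) by g = 2: 4·t ≡ 1 (mod 9).
    The inverse of 4 mod 9 is 7 (since 4·7 = 28 = 3·9 + 1), so t ≡ 7·1 = 7 ≡ 7 (mod 9).
    Then x = 0 + 8·7 = 56, valid modulo lcm(8, 18) = 72: x ≡ 56 (mod 72).
Verify: 56 mod 8 = 0, 56 mod 4 = 0, 56 mod 18 = 2.

x ≡ 56 (mod 72).
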